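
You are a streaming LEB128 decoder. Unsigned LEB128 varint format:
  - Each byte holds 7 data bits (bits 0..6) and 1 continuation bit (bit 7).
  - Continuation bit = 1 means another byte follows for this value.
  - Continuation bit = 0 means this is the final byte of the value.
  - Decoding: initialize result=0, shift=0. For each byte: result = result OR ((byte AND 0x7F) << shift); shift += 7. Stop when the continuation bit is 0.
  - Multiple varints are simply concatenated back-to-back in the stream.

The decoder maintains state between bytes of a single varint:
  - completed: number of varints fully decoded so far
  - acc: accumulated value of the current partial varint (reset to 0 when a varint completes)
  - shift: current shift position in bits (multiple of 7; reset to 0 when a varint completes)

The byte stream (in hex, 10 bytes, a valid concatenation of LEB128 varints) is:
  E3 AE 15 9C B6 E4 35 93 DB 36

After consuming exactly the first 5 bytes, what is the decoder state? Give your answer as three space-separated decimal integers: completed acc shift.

byte[0]=0xE3 cont=1 payload=0x63: acc |= 99<<0 -> completed=0 acc=99 shift=7
byte[1]=0xAE cont=1 payload=0x2E: acc |= 46<<7 -> completed=0 acc=5987 shift=14
byte[2]=0x15 cont=0 payload=0x15: varint #1 complete (value=350051); reset -> completed=1 acc=0 shift=0
byte[3]=0x9C cont=1 payload=0x1C: acc |= 28<<0 -> completed=1 acc=28 shift=7
byte[4]=0xB6 cont=1 payload=0x36: acc |= 54<<7 -> completed=1 acc=6940 shift=14

Answer: 1 6940 14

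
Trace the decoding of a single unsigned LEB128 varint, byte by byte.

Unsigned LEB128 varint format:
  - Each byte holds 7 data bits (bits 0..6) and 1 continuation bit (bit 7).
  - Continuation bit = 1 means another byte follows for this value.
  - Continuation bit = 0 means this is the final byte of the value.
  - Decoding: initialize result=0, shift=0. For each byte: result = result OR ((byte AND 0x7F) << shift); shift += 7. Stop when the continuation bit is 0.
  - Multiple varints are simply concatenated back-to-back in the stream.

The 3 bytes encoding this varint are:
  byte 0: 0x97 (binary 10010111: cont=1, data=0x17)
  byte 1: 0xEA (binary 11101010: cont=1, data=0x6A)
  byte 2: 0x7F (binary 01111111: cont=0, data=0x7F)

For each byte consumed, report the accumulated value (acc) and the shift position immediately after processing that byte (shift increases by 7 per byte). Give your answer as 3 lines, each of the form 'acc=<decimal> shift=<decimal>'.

byte 0=0x97: payload=0x17=23, contrib = 23<<0 = 23; acc -> 23, shift -> 7
byte 1=0xEA: payload=0x6A=106, contrib = 106<<7 = 13568; acc -> 13591, shift -> 14
byte 2=0x7F: payload=0x7F=127, contrib = 127<<14 = 2080768; acc -> 2094359, shift -> 21

Answer: acc=23 shift=7
acc=13591 shift=14
acc=2094359 shift=21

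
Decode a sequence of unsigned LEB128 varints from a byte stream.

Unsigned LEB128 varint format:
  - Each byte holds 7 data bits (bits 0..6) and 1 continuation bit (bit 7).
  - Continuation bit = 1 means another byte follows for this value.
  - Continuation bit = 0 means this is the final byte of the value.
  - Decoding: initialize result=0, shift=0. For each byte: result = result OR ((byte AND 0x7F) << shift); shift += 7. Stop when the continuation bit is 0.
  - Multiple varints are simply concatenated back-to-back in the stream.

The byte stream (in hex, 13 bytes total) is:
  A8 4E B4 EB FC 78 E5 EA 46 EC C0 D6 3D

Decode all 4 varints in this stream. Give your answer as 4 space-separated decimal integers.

  byte[0]=0xA8 cont=1 payload=0x28=40: acc |= 40<<0 -> acc=40 shift=7
  byte[1]=0x4E cont=0 payload=0x4E=78: acc |= 78<<7 -> acc=10024 shift=14 [end]
Varint 1: bytes[0:2] = A8 4E -> value 10024 (2 byte(s))
  byte[2]=0xB4 cont=1 payload=0x34=52: acc |= 52<<0 -> acc=52 shift=7
  byte[3]=0xEB cont=1 payload=0x6B=107: acc |= 107<<7 -> acc=13748 shift=14
  byte[4]=0xFC cont=1 payload=0x7C=124: acc |= 124<<14 -> acc=2045364 shift=21
  byte[5]=0x78 cont=0 payload=0x78=120: acc |= 120<<21 -> acc=253703604 shift=28 [end]
Varint 2: bytes[2:6] = B4 EB FC 78 -> value 253703604 (4 byte(s))
  byte[6]=0xE5 cont=1 payload=0x65=101: acc |= 101<<0 -> acc=101 shift=7
  byte[7]=0xEA cont=1 payload=0x6A=106: acc |= 106<<7 -> acc=13669 shift=14
  byte[8]=0x46 cont=0 payload=0x46=70: acc |= 70<<14 -> acc=1160549 shift=21 [end]
Varint 3: bytes[6:9] = E5 EA 46 -> value 1160549 (3 byte(s))
  byte[9]=0xEC cont=1 payload=0x6C=108: acc |= 108<<0 -> acc=108 shift=7
  byte[10]=0xC0 cont=1 payload=0x40=64: acc |= 64<<7 -> acc=8300 shift=14
  byte[11]=0xD6 cont=1 payload=0x56=86: acc |= 86<<14 -> acc=1417324 shift=21
  byte[12]=0x3D cont=0 payload=0x3D=61: acc |= 61<<21 -> acc=129343596 shift=28 [end]
Varint 4: bytes[9:13] = EC C0 D6 3D -> value 129343596 (4 byte(s))

Answer: 10024 253703604 1160549 129343596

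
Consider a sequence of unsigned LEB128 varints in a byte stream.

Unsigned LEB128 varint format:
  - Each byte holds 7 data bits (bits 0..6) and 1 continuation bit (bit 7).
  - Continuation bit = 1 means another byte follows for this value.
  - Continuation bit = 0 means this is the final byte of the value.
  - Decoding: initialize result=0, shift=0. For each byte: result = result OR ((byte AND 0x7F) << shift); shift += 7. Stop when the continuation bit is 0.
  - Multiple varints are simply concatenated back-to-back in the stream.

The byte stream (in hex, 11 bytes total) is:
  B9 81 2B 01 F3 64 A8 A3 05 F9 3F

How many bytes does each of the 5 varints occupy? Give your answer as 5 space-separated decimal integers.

  byte[0]=0xB9 cont=1 payload=0x39=57: acc |= 57<<0 -> acc=57 shift=7
  byte[1]=0x81 cont=1 payload=0x01=1: acc |= 1<<7 -> acc=185 shift=14
  byte[2]=0x2B cont=0 payload=0x2B=43: acc |= 43<<14 -> acc=704697 shift=21 [end]
Varint 1: bytes[0:3] = B9 81 2B -> value 704697 (3 byte(s))
  byte[3]=0x01 cont=0 payload=0x01=1: acc |= 1<<0 -> acc=1 shift=7 [end]
Varint 2: bytes[3:4] = 01 -> value 1 (1 byte(s))
  byte[4]=0xF3 cont=1 payload=0x73=115: acc |= 115<<0 -> acc=115 shift=7
  byte[5]=0x64 cont=0 payload=0x64=100: acc |= 100<<7 -> acc=12915 shift=14 [end]
Varint 3: bytes[4:6] = F3 64 -> value 12915 (2 byte(s))
  byte[6]=0xA8 cont=1 payload=0x28=40: acc |= 40<<0 -> acc=40 shift=7
  byte[7]=0xA3 cont=1 payload=0x23=35: acc |= 35<<7 -> acc=4520 shift=14
  byte[8]=0x05 cont=0 payload=0x05=5: acc |= 5<<14 -> acc=86440 shift=21 [end]
Varint 4: bytes[6:9] = A8 A3 05 -> value 86440 (3 byte(s))
  byte[9]=0xF9 cont=1 payload=0x79=121: acc |= 121<<0 -> acc=121 shift=7
  byte[10]=0x3F cont=0 payload=0x3F=63: acc |= 63<<7 -> acc=8185 shift=14 [end]
Varint 5: bytes[9:11] = F9 3F -> value 8185 (2 byte(s))

Answer: 3 1 2 3 2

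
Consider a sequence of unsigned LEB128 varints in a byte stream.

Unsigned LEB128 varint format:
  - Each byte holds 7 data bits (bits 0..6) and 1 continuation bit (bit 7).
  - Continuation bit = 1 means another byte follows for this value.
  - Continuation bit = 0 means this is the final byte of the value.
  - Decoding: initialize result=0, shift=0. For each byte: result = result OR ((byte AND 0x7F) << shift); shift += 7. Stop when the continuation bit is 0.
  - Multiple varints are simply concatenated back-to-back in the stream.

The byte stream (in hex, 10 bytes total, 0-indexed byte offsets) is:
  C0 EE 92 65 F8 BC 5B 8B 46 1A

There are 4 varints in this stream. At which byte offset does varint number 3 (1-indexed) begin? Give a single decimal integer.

  byte[0]=0xC0 cont=1 payload=0x40=64: acc |= 64<<0 -> acc=64 shift=7
  byte[1]=0xEE cont=1 payload=0x6E=110: acc |= 110<<7 -> acc=14144 shift=14
  byte[2]=0x92 cont=1 payload=0x12=18: acc |= 18<<14 -> acc=309056 shift=21
  byte[3]=0x65 cont=0 payload=0x65=101: acc |= 101<<21 -> acc=212121408 shift=28 [end]
Varint 1: bytes[0:4] = C0 EE 92 65 -> value 212121408 (4 byte(s))
  byte[4]=0xF8 cont=1 payload=0x78=120: acc |= 120<<0 -> acc=120 shift=7
  byte[5]=0xBC cont=1 payload=0x3C=60: acc |= 60<<7 -> acc=7800 shift=14
  byte[6]=0x5B cont=0 payload=0x5B=91: acc |= 91<<14 -> acc=1498744 shift=21 [end]
Varint 2: bytes[4:7] = F8 BC 5B -> value 1498744 (3 byte(s))
  byte[7]=0x8B cont=1 payload=0x0B=11: acc |= 11<<0 -> acc=11 shift=7
  byte[8]=0x46 cont=0 payload=0x46=70: acc |= 70<<7 -> acc=8971 shift=14 [end]
Varint 3: bytes[7:9] = 8B 46 -> value 8971 (2 byte(s))
  byte[9]=0x1A cont=0 payload=0x1A=26: acc |= 26<<0 -> acc=26 shift=7 [end]
Varint 4: bytes[9:10] = 1A -> value 26 (1 byte(s))

Answer: 7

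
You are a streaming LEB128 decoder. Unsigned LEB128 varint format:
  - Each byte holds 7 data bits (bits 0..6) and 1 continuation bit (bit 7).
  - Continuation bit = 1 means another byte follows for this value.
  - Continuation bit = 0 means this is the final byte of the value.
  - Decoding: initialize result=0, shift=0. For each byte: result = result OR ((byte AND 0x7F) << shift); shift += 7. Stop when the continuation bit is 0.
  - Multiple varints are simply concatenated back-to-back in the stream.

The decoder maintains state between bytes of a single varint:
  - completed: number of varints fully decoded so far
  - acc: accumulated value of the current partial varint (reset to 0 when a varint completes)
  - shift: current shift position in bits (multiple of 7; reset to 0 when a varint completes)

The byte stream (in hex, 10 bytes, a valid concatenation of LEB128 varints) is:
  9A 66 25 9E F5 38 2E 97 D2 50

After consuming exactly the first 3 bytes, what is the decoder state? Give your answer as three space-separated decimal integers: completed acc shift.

Answer: 2 0 0

Derivation:
byte[0]=0x9A cont=1 payload=0x1A: acc |= 26<<0 -> completed=0 acc=26 shift=7
byte[1]=0x66 cont=0 payload=0x66: varint #1 complete (value=13082); reset -> completed=1 acc=0 shift=0
byte[2]=0x25 cont=0 payload=0x25: varint #2 complete (value=37); reset -> completed=2 acc=0 shift=0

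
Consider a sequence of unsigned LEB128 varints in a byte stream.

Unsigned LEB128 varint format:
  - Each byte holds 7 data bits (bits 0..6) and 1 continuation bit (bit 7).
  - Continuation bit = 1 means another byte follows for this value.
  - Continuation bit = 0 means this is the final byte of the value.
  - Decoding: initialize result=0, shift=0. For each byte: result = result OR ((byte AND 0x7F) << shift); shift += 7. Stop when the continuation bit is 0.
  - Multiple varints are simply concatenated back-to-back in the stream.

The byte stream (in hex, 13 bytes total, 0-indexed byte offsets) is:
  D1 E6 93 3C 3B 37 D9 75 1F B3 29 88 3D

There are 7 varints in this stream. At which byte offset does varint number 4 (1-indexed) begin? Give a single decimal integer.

Answer: 6

Derivation:
  byte[0]=0xD1 cont=1 payload=0x51=81: acc |= 81<<0 -> acc=81 shift=7
  byte[1]=0xE6 cont=1 payload=0x66=102: acc |= 102<<7 -> acc=13137 shift=14
  byte[2]=0x93 cont=1 payload=0x13=19: acc |= 19<<14 -> acc=324433 shift=21
  byte[3]=0x3C cont=0 payload=0x3C=60: acc |= 60<<21 -> acc=126153553 shift=28 [end]
Varint 1: bytes[0:4] = D1 E6 93 3C -> value 126153553 (4 byte(s))
  byte[4]=0x3B cont=0 payload=0x3B=59: acc |= 59<<0 -> acc=59 shift=7 [end]
Varint 2: bytes[4:5] = 3B -> value 59 (1 byte(s))
  byte[5]=0x37 cont=0 payload=0x37=55: acc |= 55<<0 -> acc=55 shift=7 [end]
Varint 3: bytes[5:6] = 37 -> value 55 (1 byte(s))
  byte[6]=0xD9 cont=1 payload=0x59=89: acc |= 89<<0 -> acc=89 shift=7
  byte[7]=0x75 cont=0 payload=0x75=117: acc |= 117<<7 -> acc=15065 shift=14 [end]
Varint 4: bytes[6:8] = D9 75 -> value 15065 (2 byte(s))
  byte[8]=0x1F cont=0 payload=0x1F=31: acc |= 31<<0 -> acc=31 shift=7 [end]
Varint 5: bytes[8:9] = 1F -> value 31 (1 byte(s))
  byte[9]=0xB3 cont=1 payload=0x33=51: acc |= 51<<0 -> acc=51 shift=7
  byte[10]=0x29 cont=0 payload=0x29=41: acc |= 41<<7 -> acc=5299 shift=14 [end]
Varint 6: bytes[9:11] = B3 29 -> value 5299 (2 byte(s))
  byte[11]=0x88 cont=1 payload=0x08=8: acc |= 8<<0 -> acc=8 shift=7
  byte[12]=0x3D cont=0 payload=0x3D=61: acc |= 61<<7 -> acc=7816 shift=14 [end]
Varint 7: bytes[11:13] = 88 3D -> value 7816 (2 byte(s))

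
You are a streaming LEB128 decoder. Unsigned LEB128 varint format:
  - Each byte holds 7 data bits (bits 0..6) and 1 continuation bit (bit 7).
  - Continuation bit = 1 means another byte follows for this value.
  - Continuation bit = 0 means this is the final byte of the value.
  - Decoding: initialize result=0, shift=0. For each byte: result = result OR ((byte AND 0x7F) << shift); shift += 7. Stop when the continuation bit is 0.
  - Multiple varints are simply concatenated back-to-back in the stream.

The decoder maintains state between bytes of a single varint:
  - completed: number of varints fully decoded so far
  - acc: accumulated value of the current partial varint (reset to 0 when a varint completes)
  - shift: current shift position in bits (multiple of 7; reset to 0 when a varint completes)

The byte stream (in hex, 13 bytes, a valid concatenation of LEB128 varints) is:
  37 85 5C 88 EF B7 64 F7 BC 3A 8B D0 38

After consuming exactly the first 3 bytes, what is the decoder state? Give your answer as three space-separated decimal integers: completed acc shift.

byte[0]=0x37 cont=0 payload=0x37: varint #1 complete (value=55); reset -> completed=1 acc=0 shift=0
byte[1]=0x85 cont=1 payload=0x05: acc |= 5<<0 -> completed=1 acc=5 shift=7
byte[2]=0x5C cont=0 payload=0x5C: varint #2 complete (value=11781); reset -> completed=2 acc=0 shift=0

Answer: 2 0 0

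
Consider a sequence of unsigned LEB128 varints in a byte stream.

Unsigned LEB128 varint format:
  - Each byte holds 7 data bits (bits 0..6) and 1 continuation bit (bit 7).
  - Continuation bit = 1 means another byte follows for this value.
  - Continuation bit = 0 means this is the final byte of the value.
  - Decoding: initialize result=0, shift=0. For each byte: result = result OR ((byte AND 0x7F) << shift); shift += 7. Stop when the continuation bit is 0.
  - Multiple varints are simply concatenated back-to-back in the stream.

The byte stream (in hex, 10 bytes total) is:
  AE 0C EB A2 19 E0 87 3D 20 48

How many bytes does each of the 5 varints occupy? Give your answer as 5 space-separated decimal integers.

  byte[0]=0xAE cont=1 payload=0x2E=46: acc |= 46<<0 -> acc=46 shift=7
  byte[1]=0x0C cont=0 payload=0x0C=12: acc |= 12<<7 -> acc=1582 shift=14 [end]
Varint 1: bytes[0:2] = AE 0C -> value 1582 (2 byte(s))
  byte[2]=0xEB cont=1 payload=0x6B=107: acc |= 107<<0 -> acc=107 shift=7
  byte[3]=0xA2 cont=1 payload=0x22=34: acc |= 34<<7 -> acc=4459 shift=14
  byte[4]=0x19 cont=0 payload=0x19=25: acc |= 25<<14 -> acc=414059 shift=21 [end]
Varint 2: bytes[2:5] = EB A2 19 -> value 414059 (3 byte(s))
  byte[5]=0xE0 cont=1 payload=0x60=96: acc |= 96<<0 -> acc=96 shift=7
  byte[6]=0x87 cont=1 payload=0x07=7: acc |= 7<<7 -> acc=992 shift=14
  byte[7]=0x3D cont=0 payload=0x3D=61: acc |= 61<<14 -> acc=1000416 shift=21 [end]
Varint 3: bytes[5:8] = E0 87 3D -> value 1000416 (3 byte(s))
  byte[8]=0x20 cont=0 payload=0x20=32: acc |= 32<<0 -> acc=32 shift=7 [end]
Varint 4: bytes[8:9] = 20 -> value 32 (1 byte(s))
  byte[9]=0x48 cont=0 payload=0x48=72: acc |= 72<<0 -> acc=72 shift=7 [end]
Varint 5: bytes[9:10] = 48 -> value 72 (1 byte(s))

Answer: 2 3 3 1 1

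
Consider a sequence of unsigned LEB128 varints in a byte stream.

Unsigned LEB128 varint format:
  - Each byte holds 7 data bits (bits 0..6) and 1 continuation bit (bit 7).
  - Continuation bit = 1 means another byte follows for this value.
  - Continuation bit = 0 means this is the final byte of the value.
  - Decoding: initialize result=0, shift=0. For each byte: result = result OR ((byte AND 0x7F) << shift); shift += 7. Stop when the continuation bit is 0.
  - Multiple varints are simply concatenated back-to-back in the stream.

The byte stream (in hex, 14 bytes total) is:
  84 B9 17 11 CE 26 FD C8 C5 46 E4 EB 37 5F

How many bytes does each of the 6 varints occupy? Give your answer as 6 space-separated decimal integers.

Answer: 3 1 2 4 3 1

Derivation:
  byte[0]=0x84 cont=1 payload=0x04=4: acc |= 4<<0 -> acc=4 shift=7
  byte[1]=0xB9 cont=1 payload=0x39=57: acc |= 57<<7 -> acc=7300 shift=14
  byte[2]=0x17 cont=0 payload=0x17=23: acc |= 23<<14 -> acc=384132 shift=21 [end]
Varint 1: bytes[0:3] = 84 B9 17 -> value 384132 (3 byte(s))
  byte[3]=0x11 cont=0 payload=0x11=17: acc |= 17<<0 -> acc=17 shift=7 [end]
Varint 2: bytes[3:4] = 11 -> value 17 (1 byte(s))
  byte[4]=0xCE cont=1 payload=0x4E=78: acc |= 78<<0 -> acc=78 shift=7
  byte[5]=0x26 cont=0 payload=0x26=38: acc |= 38<<7 -> acc=4942 shift=14 [end]
Varint 3: bytes[4:6] = CE 26 -> value 4942 (2 byte(s))
  byte[6]=0xFD cont=1 payload=0x7D=125: acc |= 125<<0 -> acc=125 shift=7
  byte[7]=0xC8 cont=1 payload=0x48=72: acc |= 72<<7 -> acc=9341 shift=14
  byte[8]=0xC5 cont=1 payload=0x45=69: acc |= 69<<14 -> acc=1139837 shift=21
  byte[9]=0x46 cont=0 payload=0x46=70: acc |= 70<<21 -> acc=147940477 shift=28 [end]
Varint 4: bytes[6:10] = FD C8 C5 46 -> value 147940477 (4 byte(s))
  byte[10]=0xE4 cont=1 payload=0x64=100: acc |= 100<<0 -> acc=100 shift=7
  byte[11]=0xEB cont=1 payload=0x6B=107: acc |= 107<<7 -> acc=13796 shift=14
  byte[12]=0x37 cont=0 payload=0x37=55: acc |= 55<<14 -> acc=914916 shift=21 [end]
Varint 5: bytes[10:13] = E4 EB 37 -> value 914916 (3 byte(s))
  byte[13]=0x5F cont=0 payload=0x5F=95: acc |= 95<<0 -> acc=95 shift=7 [end]
Varint 6: bytes[13:14] = 5F -> value 95 (1 byte(s))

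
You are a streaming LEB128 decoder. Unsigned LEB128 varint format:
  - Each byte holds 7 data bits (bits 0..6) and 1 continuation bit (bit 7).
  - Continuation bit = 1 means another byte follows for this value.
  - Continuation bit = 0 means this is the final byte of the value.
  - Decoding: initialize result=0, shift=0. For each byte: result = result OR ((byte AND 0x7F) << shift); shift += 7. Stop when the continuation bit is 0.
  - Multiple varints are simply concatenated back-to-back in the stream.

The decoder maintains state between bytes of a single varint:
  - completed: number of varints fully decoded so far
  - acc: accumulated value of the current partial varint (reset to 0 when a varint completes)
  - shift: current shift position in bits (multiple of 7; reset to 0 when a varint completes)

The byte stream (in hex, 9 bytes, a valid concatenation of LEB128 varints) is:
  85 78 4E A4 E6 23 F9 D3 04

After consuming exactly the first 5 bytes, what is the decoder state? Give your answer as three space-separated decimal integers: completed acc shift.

Answer: 2 13092 14

Derivation:
byte[0]=0x85 cont=1 payload=0x05: acc |= 5<<0 -> completed=0 acc=5 shift=7
byte[1]=0x78 cont=0 payload=0x78: varint #1 complete (value=15365); reset -> completed=1 acc=0 shift=0
byte[2]=0x4E cont=0 payload=0x4E: varint #2 complete (value=78); reset -> completed=2 acc=0 shift=0
byte[3]=0xA4 cont=1 payload=0x24: acc |= 36<<0 -> completed=2 acc=36 shift=7
byte[4]=0xE6 cont=1 payload=0x66: acc |= 102<<7 -> completed=2 acc=13092 shift=14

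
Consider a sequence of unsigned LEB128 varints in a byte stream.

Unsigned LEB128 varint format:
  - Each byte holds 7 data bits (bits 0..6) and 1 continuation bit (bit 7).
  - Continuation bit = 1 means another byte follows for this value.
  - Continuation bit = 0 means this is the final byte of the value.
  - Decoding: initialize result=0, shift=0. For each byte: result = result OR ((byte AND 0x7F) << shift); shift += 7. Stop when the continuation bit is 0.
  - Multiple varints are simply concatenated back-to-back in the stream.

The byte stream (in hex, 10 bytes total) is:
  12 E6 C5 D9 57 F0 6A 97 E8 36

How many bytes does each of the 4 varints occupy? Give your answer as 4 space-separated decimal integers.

Answer: 1 4 2 3

Derivation:
  byte[0]=0x12 cont=0 payload=0x12=18: acc |= 18<<0 -> acc=18 shift=7 [end]
Varint 1: bytes[0:1] = 12 -> value 18 (1 byte(s))
  byte[1]=0xE6 cont=1 payload=0x66=102: acc |= 102<<0 -> acc=102 shift=7
  byte[2]=0xC5 cont=1 payload=0x45=69: acc |= 69<<7 -> acc=8934 shift=14
  byte[3]=0xD9 cont=1 payload=0x59=89: acc |= 89<<14 -> acc=1467110 shift=21
  byte[4]=0x57 cont=0 payload=0x57=87: acc |= 87<<21 -> acc=183919334 shift=28 [end]
Varint 2: bytes[1:5] = E6 C5 D9 57 -> value 183919334 (4 byte(s))
  byte[5]=0xF0 cont=1 payload=0x70=112: acc |= 112<<0 -> acc=112 shift=7
  byte[6]=0x6A cont=0 payload=0x6A=106: acc |= 106<<7 -> acc=13680 shift=14 [end]
Varint 3: bytes[5:7] = F0 6A -> value 13680 (2 byte(s))
  byte[7]=0x97 cont=1 payload=0x17=23: acc |= 23<<0 -> acc=23 shift=7
  byte[8]=0xE8 cont=1 payload=0x68=104: acc |= 104<<7 -> acc=13335 shift=14
  byte[9]=0x36 cont=0 payload=0x36=54: acc |= 54<<14 -> acc=898071 shift=21 [end]
Varint 4: bytes[7:10] = 97 E8 36 -> value 898071 (3 byte(s))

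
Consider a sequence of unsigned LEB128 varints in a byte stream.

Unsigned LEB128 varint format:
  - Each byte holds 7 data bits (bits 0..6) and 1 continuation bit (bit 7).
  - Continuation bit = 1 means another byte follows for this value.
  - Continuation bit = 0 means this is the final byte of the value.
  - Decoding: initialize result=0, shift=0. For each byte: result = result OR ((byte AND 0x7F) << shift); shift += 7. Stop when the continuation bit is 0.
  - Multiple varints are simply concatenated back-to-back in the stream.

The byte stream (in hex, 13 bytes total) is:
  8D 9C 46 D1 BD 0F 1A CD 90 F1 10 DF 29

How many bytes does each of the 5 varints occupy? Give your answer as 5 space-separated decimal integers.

Answer: 3 3 1 4 2

Derivation:
  byte[0]=0x8D cont=1 payload=0x0D=13: acc |= 13<<0 -> acc=13 shift=7
  byte[1]=0x9C cont=1 payload=0x1C=28: acc |= 28<<7 -> acc=3597 shift=14
  byte[2]=0x46 cont=0 payload=0x46=70: acc |= 70<<14 -> acc=1150477 shift=21 [end]
Varint 1: bytes[0:3] = 8D 9C 46 -> value 1150477 (3 byte(s))
  byte[3]=0xD1 cont=1 payload=0x51=81: acc |= 81<<0 -> acc=81 shift=7
  byte[4]=0xBD cont=1 payload=0x3D=61: acc |= 61<<7 -> acc=7889 shift=14
  byte[5]=0x0F cont=0 payload=0x0F=15: acc |= 15<<14 -> acc=253649 shift=21 [end]
Varint 2: bytes[3:6] = D1 BD 0F -> value 253649 (3 byte(s))
  byte[6]=0x1A cont=0 payload=0x1A=26: acc |= 26<<0 -> acc=26 shift=7 [end]
Varint 3: bytes[6:7] = 1A -> value 26 (1 byte(s))
  byte[7]=0xCD cont=1 payload=0x4D=77: acc |= 77<<0 -> acc=77 shift=7
  byte[8]=0x90 cont=1 payload=0x10=16: acc |= 16<<7 -> acc=2125 shift=14
  byte[9]=0xF1 cont=1 payload=0x71=113: acc |= 113<<14 -> acc=1853517 shift=21
  byte[10]=0x10 cont=0 payload=0x10=16: acc |= 16<<21 -> acc=35407949 shift=28 [end]
Varint 4: bytes[7:11] = CD 90 F1 10 -> value 35407949 (4 byte(s))
  byte[11]=0xDF cont=1 payload=0x5F=95: acc |= 95<<0 -> acc=95 shift=7
  byte[12]=0x29 cont=0 payload=0x29=41: acc |= 41<<7 -> acc=5343 shift=14 [end]
Varint 5: bytes[11:13] = DF 29 -> value 5343 (2 byte(s))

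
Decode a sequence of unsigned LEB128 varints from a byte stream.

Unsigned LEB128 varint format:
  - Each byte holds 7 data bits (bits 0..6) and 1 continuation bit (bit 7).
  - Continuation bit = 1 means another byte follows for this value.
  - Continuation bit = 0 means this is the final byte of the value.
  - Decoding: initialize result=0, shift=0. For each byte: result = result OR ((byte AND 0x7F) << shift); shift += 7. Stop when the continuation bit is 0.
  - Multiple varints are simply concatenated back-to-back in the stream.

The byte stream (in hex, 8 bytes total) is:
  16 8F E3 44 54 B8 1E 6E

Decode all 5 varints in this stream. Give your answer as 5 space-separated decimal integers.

  byte[0]=0x16 cont=0 payload=0x16=22: acc |= 22<<0 -> acc=22 shift=7 [end]
Varint 1: bytes[0:1] = 16 -> value 22 (1 byte(s))
  byte[1]=0x8F cont=1 payload=0x0F=15: acc |= 15<<0 -> acc=15 shift=7
  byte[2]=0xE3 cont=1 payload=0x63=99: acc |= 99<<7 -> acc=12687 shift=14
  byte[3]=0x44 cont=0 payload=0x44=68: acc |= 68<<14 -> acc=1126799 shift=21 [end]
Varint 2: bytes[1:4] = 8F E3 44 -> value 1126799 (3 byte(s))
  byte[4]=0x54 cont=0 payload=0x54=84: acc |= 84<<0 -> acc=84 shift=7 [end]
Varint 3: bytes[4:5] = 54 -> value 84 (1 byte(s))
  byte[5]=0xB8 cont=1 payload=0x38=56: acc |= 56<<0 -> acc=56 shift=7
  byte[6]=0x1E cont=0 payload=0x1E=30: acc |= 30<<7 -> acc=3896 shift=14 [end]
Varint 4: bytes[5:7] = B8 1E -> value 3896 (2 byte(s))
  byte[7]=0x6E cont=0 payload=0x6E=110: acc |= 110<<0 -> acc=110 shift=7 [end]
Varint 5: bytes[7:8] = 6E -> value 110 (1 byte(s))

Answer: 22 1126799 84 3896 110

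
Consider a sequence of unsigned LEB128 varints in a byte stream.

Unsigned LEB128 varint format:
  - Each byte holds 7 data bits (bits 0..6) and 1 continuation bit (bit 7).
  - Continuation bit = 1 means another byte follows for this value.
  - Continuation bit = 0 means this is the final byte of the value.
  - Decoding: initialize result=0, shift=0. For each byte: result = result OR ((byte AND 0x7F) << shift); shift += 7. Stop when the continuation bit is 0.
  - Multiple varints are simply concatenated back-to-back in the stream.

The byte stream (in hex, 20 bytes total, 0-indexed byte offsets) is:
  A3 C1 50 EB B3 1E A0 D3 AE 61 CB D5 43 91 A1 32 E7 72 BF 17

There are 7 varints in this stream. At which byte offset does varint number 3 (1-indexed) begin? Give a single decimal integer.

  byte[0]=0xA3 cont=1 payload=0x23=35: acc |= 35<<0 -> acc=35 shift=7
  byte[1]=0xC1 cont=1 payload=0x41=65: acc |= 65<<7 -> acc=8355 shift=14
  byte[2]=0x50 cont=0 payload=0x50=80: acc |= 80<<14 -> acc=1319075 shift=21 [end]
Varint 1: bytes[0:3] = A3 C1 50 -> value 1319075 (3 byte(s))
  byte[3]=0xEB cont=1 payload=0x6B=107: acc |= 107<<0 -> acc=107 shift=7
  byte[4]=0xB3 cont=1 payload=0x33=51: acc |= 51<<7 -> acc=6635 shift=14
  byte[5]=0x1E cont=0 payload=0x1E=30: acc |= 30<<14 -> acc=498155 shift=21 [end]
Varint 2: bytes[3:6] = EB B3 1E -> value 498155 (3 byte(s))
  byte[6]=0xA0 cont=1 payload=0x20=32: acc |= 32<<0 -> acc=32 shift=7
  byte[7]=0xD3 cont=1 payload=0x53=83: acc |= 83<<7 -> acc=10656 shift=14
  byte[8]=0xAE cont=1 payload=0x2E=46: acc |= 46<<14 -> acc=764320 shift=21
  byte[9]=0x61 cont=0 payload=0x61=97: acc |= 97<<21 -> acc=204188064 shift=28 [end]
Varint 3: bytes[6:10] = A0 D3 AE 61 -> value 204188064 (4 byte(s))
  byte[10]=0xCB cont=1 payload=0x4B=75: acc |= 75<<0 -> acc=75 shift=7
  byte[11]=0xD5 cont=1 payload=0x55=85: acc |= 85<<7 -> acc=10955 shift=14
  byte[12]=0x43 cont=0 payload=0x43=67: acc |= 67<<14 -> acc=1108683 shift=21 [end]
Varint 4: bytes[10:13] = CB D5 43 -> value 1108683 (3 byte(s))
  byte[13]=0x91 cont=1 payload=0x11=17: acc |= 17<<0 -> acc=17 shift=7
  byte[14]=0xA1 cont=1 payload=0x21=33: acc |= 33<<7 -> acc=4241 shift=14
  byte[15]=0x32 cont=0 payload=0x32=50: acc |= 50<<14 -> acc=823441 shift=21 [end]
Varint 5: bytes[13:16] = 91 A1 32 -> value 823441 (3 byte(s))
  byte[16]=0xE7 cont=1 payload=0x67=103: acc |= 103<<0 -> acc=103 shift=7
  byte[17]=0x72 cont=0 payload=0x72=114: acc |= 114<<7 -> acc=14695 shift=14 [end]
Varint 6: bytes[16:18] = E7 72 -> value 14695 (2 byte(s))
  byte[18]=0xBF cont=1 payload=0x3F=63: acc |= 63<<0 -> acc=63 shift=7
  byte[19]=0x17 cont=0 payload=0x17=23: acc |= 23<<7 -> acc=3007 shift=14 [end]
Varint 7: bytes[18:20] = BF 17 -> value 3007 (2 byte(s))

Answer: 6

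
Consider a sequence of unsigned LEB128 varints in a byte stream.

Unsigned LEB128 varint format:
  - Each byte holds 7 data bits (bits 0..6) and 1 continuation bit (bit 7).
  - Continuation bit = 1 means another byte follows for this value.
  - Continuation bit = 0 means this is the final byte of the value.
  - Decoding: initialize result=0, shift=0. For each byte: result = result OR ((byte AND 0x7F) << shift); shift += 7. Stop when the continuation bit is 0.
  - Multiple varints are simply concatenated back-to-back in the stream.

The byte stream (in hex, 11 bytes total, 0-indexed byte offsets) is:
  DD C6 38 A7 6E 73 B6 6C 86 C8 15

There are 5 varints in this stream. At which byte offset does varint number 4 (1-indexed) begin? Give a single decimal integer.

Answer: 6

Derivation:
  byte[0]=0xDD cont=1 payload=0x5D=93: acc |= 93<<0 -> acc=93 shift=7
  byte[1]=0xC6 cont=1 payload=0x46=70: acc |= 70<<7 -> acc=9053 shift=14
  byte[2]=0x38 cont=0 payload=0x38=56: acc |= 56<<14 -> acc=926557 shift=21 [end]
Varint 1: bytes[0:3] = DD C6 38 -> value 926557 (3 byte(s))
  byte[3]=0xA7 cont=1 payload=0x27=39: acc |= 39<<0 -> acc=39 shift=7
  byte[4]=0x6E cont=0 payload=0x6E=110: acc |= 110<<7 -> acc=14119 shift=14 [end]
Varint 2: bytes[3:5] = A7 6E -> value 14119 (2 byte(s))
  byte[5]=0x73 cont=0 payload=0x73=115: acc |= 115<<0 -> acc=115 shift=7 [end]
Varint 3: bytes[5:6] = 73 -> value 115 (1 byte(s))
  byte[6]=0xB6 cont=1 payload=0x36=54: acc |= 54<<0 -> acc=54 shift=7
  byte[7]=0x6C cont=0 payload=0x6C=108: acc |= 108<<7 -> acc=13878 shift=14 [end]
Varint 4: bytes[6:8] = B6 6C -> value 13878 (2 byte(s))
  byte[8]=0x86 cont=1 payload=0x06=6: acc |= 6<<0 -> acc=6 shift=7
  byte[9]=0xC8 cont=1 payload=0x48=72: acc |= 72<<7 -> acc=9222 shift=14
  byte[10]=0x15 cont=0 payload=0x15=21: acc |= 21<<14 -> acc=353286 shift=21 [end]
Varint 5: bytes[8:11] = 86 C8 15 -> value 353286 (3 byte(s))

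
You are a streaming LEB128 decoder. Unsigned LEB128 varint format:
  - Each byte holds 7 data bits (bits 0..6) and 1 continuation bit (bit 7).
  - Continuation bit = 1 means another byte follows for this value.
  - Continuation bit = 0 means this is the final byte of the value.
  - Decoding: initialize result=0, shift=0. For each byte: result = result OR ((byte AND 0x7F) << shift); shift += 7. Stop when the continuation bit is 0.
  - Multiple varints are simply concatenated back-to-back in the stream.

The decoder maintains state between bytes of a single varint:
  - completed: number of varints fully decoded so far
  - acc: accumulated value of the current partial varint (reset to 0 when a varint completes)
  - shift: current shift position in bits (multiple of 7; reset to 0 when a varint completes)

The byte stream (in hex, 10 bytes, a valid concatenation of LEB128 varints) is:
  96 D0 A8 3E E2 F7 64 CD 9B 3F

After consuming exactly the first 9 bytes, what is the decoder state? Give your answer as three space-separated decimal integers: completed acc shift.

Answer: 2 3533 14

Derivation:
byte[0]=0x96 cont=1 payload=0x16: acc |= 22<<0 -> completed=0 acc=22 shift=7
byte[1]=0xD0 cont=1 payload=0x50: acc |= 80<<7 -> completed=0 acc=10262 shift=14
byte[2]=0xA8 cont=1 payload=0x28: acc |= 40<<14 -> completed=0 acc=665622 shift=21
byte[3]=0x3E cont=0 payload=0x3E: varint #1 complete (value=130689046); reset -> completed=1 acc=0 shift=0
byte[4]=0xE2 cont=1 payload=0x62: acc |= 98<<0 -> completed=1 acc=98 shift=7
byte[5]=0xF7 cont=1 payload=0x77: acc |= 119<<7 -> completed=1 acc=15330 shift=14
byte[6]=0x64 cont=0 payload=0x64: varint #2 complete (value=1653730); reset -> completed=2 acc=0 shift=0
byte[7]=0xCD cont=1 payload=0x4D: acc |= 77<<0 -> completed=2 acc=77 shift=7
byte[8]=0x9B cont=1 payload=0x1B: acc |= 27<<7 -> completed=2 acc=3533 shift=14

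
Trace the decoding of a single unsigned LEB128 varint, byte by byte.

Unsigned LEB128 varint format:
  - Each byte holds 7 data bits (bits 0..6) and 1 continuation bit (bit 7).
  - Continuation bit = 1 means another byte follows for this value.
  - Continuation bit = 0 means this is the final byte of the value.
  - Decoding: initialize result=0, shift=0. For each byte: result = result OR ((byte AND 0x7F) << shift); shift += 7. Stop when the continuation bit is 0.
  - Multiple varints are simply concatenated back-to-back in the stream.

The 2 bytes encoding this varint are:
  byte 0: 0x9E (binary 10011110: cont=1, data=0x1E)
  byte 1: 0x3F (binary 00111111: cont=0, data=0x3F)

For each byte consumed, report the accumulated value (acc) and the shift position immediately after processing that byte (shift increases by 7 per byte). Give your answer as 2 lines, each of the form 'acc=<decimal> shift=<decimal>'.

Answer: acc=30 shift=7
acc=8094 shift=14

Derivation:
byte 0=0x9E: payload=0x1E=30, contrib = 30<<0 = 30; acc -> 30, shift -> 7
byte 1=0x3F: payload=0x3F=63, contrib = 63<<7 = 8064; acc -> 8094, shift -> 14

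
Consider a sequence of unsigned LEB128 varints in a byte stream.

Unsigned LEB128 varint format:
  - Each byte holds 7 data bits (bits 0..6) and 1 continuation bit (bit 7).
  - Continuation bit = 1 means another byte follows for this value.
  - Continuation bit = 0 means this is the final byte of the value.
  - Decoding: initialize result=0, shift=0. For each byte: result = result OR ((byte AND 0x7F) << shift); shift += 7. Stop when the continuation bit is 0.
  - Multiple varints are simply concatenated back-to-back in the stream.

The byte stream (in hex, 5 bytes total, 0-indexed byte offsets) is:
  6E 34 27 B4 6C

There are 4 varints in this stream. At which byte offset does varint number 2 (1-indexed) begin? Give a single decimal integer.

  byte[0]=0x6E cont=0 payload=0x6E=110: acc |= 110<<0 -> acc=110 shift=7 [end]
Varint 1: bytes[0:1] = 6E -> value 110 (1 byte(s))
  byte[1]=0x34 cont=0 payload=0x34=52: acc |= 52<<0 -> acc=52 shift=7 [end]
Varint 2: bytes[1:2] = 34 -> value 52 (1 byte(s))
  byte[2]=0x27 cont=0 payload=0x27=39: acc |= 39<<0 -> acc=39 shift=7 [end]
Varint 3: bytes[2:3] = 27 -> value 39 (1 byte(s))
  byte[3]=0xB4 cont=1 payload=0x34=52: acc |= 52<<0 -> acc=52 shift=7
  byte[4]=0x6C cont=0 payload=0x6C=108: acc |= 108<<7 -> acc=13876 shift=14 [end]
Varint 4: bytes[3:5] = B4 6C -> value 13876 (2 byte(s))

Answer: 1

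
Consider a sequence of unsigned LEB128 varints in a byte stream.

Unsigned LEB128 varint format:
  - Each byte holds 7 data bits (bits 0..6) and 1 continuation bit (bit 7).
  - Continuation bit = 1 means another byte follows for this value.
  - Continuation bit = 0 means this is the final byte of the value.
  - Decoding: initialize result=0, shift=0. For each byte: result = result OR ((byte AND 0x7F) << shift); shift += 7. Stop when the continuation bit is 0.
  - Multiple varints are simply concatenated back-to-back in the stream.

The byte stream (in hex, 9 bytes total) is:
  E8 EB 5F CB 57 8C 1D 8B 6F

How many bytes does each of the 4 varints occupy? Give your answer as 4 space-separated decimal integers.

Answer: 3 2 2 2

Derivation:
  byte[0]=0xE8 cont=1 payload=0x68=104: acc |= 104<<0 -> acc=104 shift=7
  byte[1]=0xEB cont=1 payload=0x6B=107: acc |= 107<<7 -> acc=13800 shift=14
  byte[2]=0x5F cont=0 payload=0x5F=95: acc |= 95<<14 -> acc=1570280 shift=21 [end]
Varint 1: bytes[0:3] = E8 EB 5F -> value 1570280 (3 byte(s))
  byte[3]=0xCB cont=1 payload=0x4B=75: acc |= 75<<0 -> acc=75 shift=7
  byte[4]=0x57 cont=0 payload=0x57=87: acc |= 87<<7 -> acc=11211 shift=14 [end]
Varint 2: bytes[3:5] = CB 57 -> value 11211 (2 byte(s))
  byte[5]=0x8C cont=1 payload=0x0C=12: acc |= 12<<0 -> acc=12 shift=7
  byte[6]=0x1D cont=0 payload=0x1D=29: acc |= 29<<7 -> acc=3724 shift=14 [end]
Varint 3: bytes[5:7] = 8C 1D -> value 3724 (2 byte(s))
  byte[7]=0x8B cont=1 payload=0x0B=11: acc |= 11<<0 -> acc=11 shift=7
  byte[8]=0x6F cont=0 payload=0x6F=111: acc |= 111<<7 -> acc=14219 shift=14 [end]
Varint 4: bytes[7:9] = 8B 6F -> value 14219 (2 byte(s))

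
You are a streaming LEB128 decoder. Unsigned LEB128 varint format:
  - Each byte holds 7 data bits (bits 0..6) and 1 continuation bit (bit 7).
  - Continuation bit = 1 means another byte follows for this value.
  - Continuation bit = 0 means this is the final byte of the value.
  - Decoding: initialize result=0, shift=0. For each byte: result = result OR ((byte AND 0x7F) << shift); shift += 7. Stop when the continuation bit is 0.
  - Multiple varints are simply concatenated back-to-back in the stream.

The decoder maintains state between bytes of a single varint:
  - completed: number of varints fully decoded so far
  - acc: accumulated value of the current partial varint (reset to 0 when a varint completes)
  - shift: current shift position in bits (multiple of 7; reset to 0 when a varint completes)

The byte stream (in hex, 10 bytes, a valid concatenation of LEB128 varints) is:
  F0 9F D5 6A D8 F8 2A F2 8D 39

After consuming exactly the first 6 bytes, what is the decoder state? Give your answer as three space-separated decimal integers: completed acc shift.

byte[0]=0xF0 cont=1 payload=0x70: acc |= 112<<0 -> completed=0 acc=112 shift=7
byte[1]=0x9F cont=1 payload=0x1F: acc |= 31<<7 -> completed=0 acc=4080 shift=14
byte[2]=0xD5 cont=1 payload=0x55: acc |= 85<<14 -> completed=0 acc=1396720 shift=21
byte[3]=0x6A cont=0 payload=0x6A: varint #1 complete (value=223694832); reset -> completed=1 acc=0 shift=0
byte[4]=0xD8 cont=1 payload=0x58: acc |= 88<<0 -> completed=1 acc=88 shift=7
byte[5]=0xF8 cont=1 payload=0x78: acc |= 120<<7 -> completed=1 acc=15448 shift=14

Answer: 1 15448 14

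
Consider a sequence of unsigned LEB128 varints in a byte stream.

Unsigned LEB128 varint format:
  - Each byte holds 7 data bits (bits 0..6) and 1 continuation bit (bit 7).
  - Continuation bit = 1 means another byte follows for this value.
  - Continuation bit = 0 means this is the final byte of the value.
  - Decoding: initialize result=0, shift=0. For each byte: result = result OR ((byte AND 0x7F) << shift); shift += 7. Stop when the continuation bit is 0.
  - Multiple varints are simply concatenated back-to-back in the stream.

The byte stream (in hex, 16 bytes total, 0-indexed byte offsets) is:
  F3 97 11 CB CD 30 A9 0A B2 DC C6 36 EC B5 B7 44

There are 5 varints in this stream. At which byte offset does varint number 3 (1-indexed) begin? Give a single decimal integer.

Answer: 6

Derivation:
  byte[0]=0xF3 cont=1 payload=0x73=115: acc |= 115<<0 -> acc=115 shift=7
  byte[1]=0x97 cont=1 payload=0x17=23: acc |= 23<<7 -> acc=3059 shift=14
  byte[2]=0x11 cont=0 payload=0x11=17: acc |= 17<<14 -> acc=281587 shift=21 [end]
Varint 1: bytes[0:3] = F3 97 11 -> value 281587 (3 byte(s))
  byte[3]=0xCB cont=1 payload=0x4B=75: acc |= 75<<0 -> acc=75 shift=7
  byte[4]=0xCD cont=1 payload=0x4D=77: acc |= 77<<7 -> acc=9931 shift=14
  byte[5]=0x30 cont=0 payload=0x30=48: acc |= 48<<14 -> acc=796363 shift=21 [end]
Varint 2: bytes[3:6] = CB CD 30 -> value 796363 (3 byte(s))
  byte[6]=0xA9 cont=1 payload=0x29=41: acc |= 41<<0 -> acc=41 shift=7
  byte[7]=0x0A cont=0 payload=0x0A=10: acc |= 10<<7 -> acc=1321 shift=14 [end]
Varint 3: bytes[6:8] = A9 0A -> value 1321 (2 byte(s))
  byte[8]=0xB2 cont=1 payload=0x32=50: acc |= 50<<0 -> acc=50 shift=7
  byte[9]=0xDC cont=1 payload=0x5C=92: acc |= 92<<7 -> acc=11826 shift=14
  byte[10]=0xC6 cont=1 payload=0x46=70: acc |= 70<<14 -> acc=1158706 shift=21
  byte[11]=0x36 cont=0 payload=0x36=54: acc |= 54<<21 -> acc=114404914 shift=28 [end]
Varint 4: bytes[8:12] = B2 DC C6 36 -> value 114404914 (4 byte(s))
  byte[12]=0xEC cont=1 payload=0x6C=108: acc |= 108<<0 -> acc=108 shift=7
  byte[13]=0xB5 cont=1 payload=0x35=53: acc |= 53<<7 -> acc=6892 shift=14
  byte[14]=0xB7 cont=1 payload=0x37=55: acc |= 55<<14 -> acc=908012 shift=21
  byte[15]=0x44 cont=0 payload=0x44=68: acc |= 68<<21 -> acc=143514348 shift=28 [end]
Varint 5: bytes[12:16] = EC B5 B7 44 -> value 143514348 (4 byte(s))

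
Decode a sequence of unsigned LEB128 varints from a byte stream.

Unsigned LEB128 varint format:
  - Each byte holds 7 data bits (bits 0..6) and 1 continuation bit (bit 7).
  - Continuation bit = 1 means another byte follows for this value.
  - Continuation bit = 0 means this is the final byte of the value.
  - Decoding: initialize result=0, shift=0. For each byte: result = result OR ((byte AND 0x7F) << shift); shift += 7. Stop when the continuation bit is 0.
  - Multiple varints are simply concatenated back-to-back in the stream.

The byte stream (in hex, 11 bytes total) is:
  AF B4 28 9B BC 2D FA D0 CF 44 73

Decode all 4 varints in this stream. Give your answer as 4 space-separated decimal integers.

  byte[0]=0xAF cont=1 payload=0x2F=47: acc |= 47<<0 -> acc=47 shift=7
  byte[1]=0xB4 cont=1 payload=0x34=52: acc |= 52<<7 -> acc=6703 shift=14
  byte[2]=0x28 cont=0 payload=0x28=40: acc |= 40<<14 -> acc=662063 shift=21 [end]
Varint 1: bytes[0:3] = AF B4 28 -> value 662063 (3 byte(s))
  byte[3]=0x9B cont=1 payload=0x1B=27: acc |= 27<<0 -> acc=27 shift=7
  byte[4]=0xBC cont=1 payload=0x3C=60: acc |= 60<<7 -> acc=7707 shift=14
  byte[5]=0x2D cont=0 payload=0x2D=45: acc |= 45<<14 -> acc=744987 shift=21 [end]
Varint 2: bytes[3:6] = 9B BC 2D -> value 744987 (3 byte(s))
  byte[6]=0xFA cont=1 payload=0x7A=122: acc |= 122<<0 -> acc=122 shift=7
  byte[7]=0xD0 cont=1 payload=0x50=80: acc |= 80<<7 -> acc=10362 shift=14
  byte[8]=0xCF cont=1 payload=0x4F=79: acc |= 79<<14 -> acc=1304698 shift=21
  byte[9]=0x44 cont=0 payload=0x44=68: acc |= 68<<21 -> acc=143911034 shift=28 [end]
Varint 3: bytes[6:10] = FA D0 CF 44 -> value 143911034 (4 byte(s))
  byte[10]=0x73 cont=0 payload=0x73=115: acc |= 115<<0 -> acc=115 shift=7 [end]
Varint 4: bytes[10:11] = 73 -> value 115 (1 byte(s))

Answer: 662063 744987 143911034 115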